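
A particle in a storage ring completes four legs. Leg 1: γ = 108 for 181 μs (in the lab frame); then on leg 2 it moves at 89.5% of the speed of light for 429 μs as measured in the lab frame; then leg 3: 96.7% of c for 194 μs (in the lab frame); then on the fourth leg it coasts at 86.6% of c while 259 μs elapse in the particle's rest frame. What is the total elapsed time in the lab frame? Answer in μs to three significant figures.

Leg 1: 181 μs is already measured in the lab frame.
Leg 2: 429 μs is already measured in the lab frame.
Leg 3: 194 μs is already measured in the lab frame.
Leg 4: β = 0.866; γ = 1/√(1 − 0.866²) = 1/√0.2500 = 2.000; Δt_4 = 2.000 × 259 = 518.0 μs.
Total: 181.0 + 429.0 + 194.0 + 518.0 μs.

Δt = 1320 μs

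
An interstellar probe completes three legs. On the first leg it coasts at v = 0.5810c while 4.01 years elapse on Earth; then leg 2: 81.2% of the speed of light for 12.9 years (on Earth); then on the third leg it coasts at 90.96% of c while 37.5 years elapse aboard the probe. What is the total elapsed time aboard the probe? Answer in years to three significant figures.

τ = 48.3 years

Leg 1: γ = 1/√(1 − 0.5810²) = 1/√0.6624 = 1.229; τ_1 = 4.01/1.229 = 3.264 years.
Leg 2: β = 0.812; γ = 1/√(1 − 0.812²) = 1/√0.3407 = 1.713; τ_2 = 12.9/1.713 = 7.529 years.
Leg 3: 37.5 years is already measured aboard the probe.
Total: 3.264 + 7.529 + 37.50 years.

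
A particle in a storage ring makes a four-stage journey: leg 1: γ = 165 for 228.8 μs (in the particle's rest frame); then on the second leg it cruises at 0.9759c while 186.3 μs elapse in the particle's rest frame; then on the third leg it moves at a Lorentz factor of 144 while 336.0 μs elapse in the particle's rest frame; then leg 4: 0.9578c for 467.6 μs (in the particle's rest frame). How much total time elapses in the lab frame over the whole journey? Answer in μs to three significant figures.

Δt = 8.86×10⁴ μs

Leg 1: γ = 165; Δt_1 = 165.0 × 228.8 = 3.775×10⁴ μs.
Leg 2: γ = 1/√(1 − 0.9759²) = 1/√0.04762 = 4.583; Δt_2 = 4.583 × 186.3 = 853.7 μs.
Leg 3: γ = 144; Δt_3 = 144.0 × 336.0 = 4.838×10⁴ μs.
Leg 4: γ = 1/√(1 − 0.9578²) = 1/√0.08262 = 3.479; Δt_4 = 3.479 × 467.6 = 1627 μs.
Total: 3.775×10⁴ + 853.7 + 4.838×10⁴ + 1627 μs.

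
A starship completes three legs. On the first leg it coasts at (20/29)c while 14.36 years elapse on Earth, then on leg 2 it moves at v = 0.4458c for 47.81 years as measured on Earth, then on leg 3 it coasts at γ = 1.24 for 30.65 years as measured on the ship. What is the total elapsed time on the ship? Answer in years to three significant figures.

τ = 83.8 years

Leg 1: γ = 1/√(1 − (20/29)²) = 29/21 ≈ 1.381; τ_1 = 14.36/1.381 = 10.40 years.
Leg 2: γ = 1/√(1 − 0.4458²) = 1/√0.8013 = 1.117; τ_2 = 47.81/1.117 = 42.80 years.
Leg 3: 30.65 years is already measured on the ship.
Total: 10.40 + 42.80 + 30.65 years.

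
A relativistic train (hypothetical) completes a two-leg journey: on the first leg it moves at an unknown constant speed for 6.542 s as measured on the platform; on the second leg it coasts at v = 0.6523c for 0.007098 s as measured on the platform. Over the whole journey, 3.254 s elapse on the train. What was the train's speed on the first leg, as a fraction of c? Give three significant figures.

β = 0.868

Leg 1: speed unknown; τ_1 = 6.542/γ_1.
Leg 2: γ = 1/√(1 − 0.6523²) = 1/√0.5745 = 1.319; τ_2 = 0.007098/1.319 = 0.005380 s.
Total proper time: τ_1 + 0.005380 = 3.254, so τ_1 = 3.254 − 0.005380 = 3.249 s.
γ_1 = 6.542/3.249 = 2.014; β = √(1 − 1/γ²) = √0.7534.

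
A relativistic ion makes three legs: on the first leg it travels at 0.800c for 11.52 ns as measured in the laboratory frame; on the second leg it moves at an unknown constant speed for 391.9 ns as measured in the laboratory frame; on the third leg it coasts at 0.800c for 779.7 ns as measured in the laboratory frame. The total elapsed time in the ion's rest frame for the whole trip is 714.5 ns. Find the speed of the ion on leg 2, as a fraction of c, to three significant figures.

Leg 1: γ = 1/√(1 − 0.800²) = 5/3 ≈ 1.667; τ_1 = 11.52/1.667 = 6.912 ns.
Leg 2: speed unknown; τ_2 = 391.9/γ_2.
Leg 3: γ = 1/√(1 − 0.800²) = 5/3 ≈ 1.667; τ_3 = 779.7/1.667 = 467.8 ns.
Total proper time: 6.912 + τ_2 + 467.8 = 714.5, so τ_2 = 714.5 − 474.7 = 239.8 ns.
γ_2 = 391.9/239.8 = 1.634; β = √(1 − 1/γ²) = √0.6257.

β = 0.791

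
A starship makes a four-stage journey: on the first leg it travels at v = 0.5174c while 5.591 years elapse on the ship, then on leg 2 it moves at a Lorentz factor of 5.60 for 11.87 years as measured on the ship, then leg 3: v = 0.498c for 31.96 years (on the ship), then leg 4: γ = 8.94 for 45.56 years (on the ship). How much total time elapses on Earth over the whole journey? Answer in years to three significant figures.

Δt = 517 years

Leg 1: γ = 1/√(1 − 0.5174²) = 1/√0.7323 = 1.169; Δt_1 = 1.169 × 5.591 = 6.533 years.
Leg 2: γ = 5.60; Δt_2 = 5.600 × 11.87 = 66.47 years.
Leg 3: γ = 1/√(1 − 0.498²) = 1/√0.7520 = 1.153; Δt_3 = 1.153 × 31.96 = 36.86 years.
Leg 4: γ = 8.94; Δt_4 = 8.940 × 45.56 = 407.3 years.
Total: 6.533 + 66.47 + 36.86 + 407.3 years.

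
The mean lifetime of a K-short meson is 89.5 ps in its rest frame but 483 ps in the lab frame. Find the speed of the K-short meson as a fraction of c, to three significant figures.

γ = Δt/τ₀ = 483/89.5 = 5.397
β = √(1 − 1/γ²) = √(1 − 0.03434) = √0.9657

β = 0.983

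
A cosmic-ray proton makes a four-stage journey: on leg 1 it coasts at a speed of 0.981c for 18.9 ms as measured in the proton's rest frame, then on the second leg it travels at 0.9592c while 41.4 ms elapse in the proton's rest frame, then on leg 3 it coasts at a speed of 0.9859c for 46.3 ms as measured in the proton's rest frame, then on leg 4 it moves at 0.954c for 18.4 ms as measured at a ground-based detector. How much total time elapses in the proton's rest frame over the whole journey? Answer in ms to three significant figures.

τ = 112 ms

Leg 1: 18.9 ms is already measured in the proton's rest frame.
Leg 2: 41.4 ms is already measured in the proton's rest frame.
Leg 3: 46.3 ms is already measured in the proton's rest frame.
Leg 4: γ = 1/√(1 − 0.954²) = 1/√0.08988 = 3.335; τ_4 = 18.4/3.335 = 5.516 ms.
Total: 18.90 + 41.40 + 46.30 + 5.516 ms.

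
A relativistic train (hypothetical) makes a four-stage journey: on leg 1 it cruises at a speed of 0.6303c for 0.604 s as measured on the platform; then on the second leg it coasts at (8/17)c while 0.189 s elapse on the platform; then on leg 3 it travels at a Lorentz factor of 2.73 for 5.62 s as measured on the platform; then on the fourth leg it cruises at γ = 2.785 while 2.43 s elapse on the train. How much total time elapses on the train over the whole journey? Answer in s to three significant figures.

Leg 1: γ = 1/√(1 − 0.6303²) = 1/√0.6027 = 1.288; τ_1 = 0.604/1.288 = 0.4689 s.
Leg 2: γ = 1/√(1 − (8/17)²) = 17/15 ≈ 1.133; τ_2 = 0.189/1.133 = 0.1668 s.
Leg 3: γ = 2.73; τ_3 = 5.62/2.730 = 2.059 s.
Leg 4: 2.43 s is already measured on the train.
Total: 0.4689 + 0.1668 + 2.059 + 2.430 s.

τ = 5.12 s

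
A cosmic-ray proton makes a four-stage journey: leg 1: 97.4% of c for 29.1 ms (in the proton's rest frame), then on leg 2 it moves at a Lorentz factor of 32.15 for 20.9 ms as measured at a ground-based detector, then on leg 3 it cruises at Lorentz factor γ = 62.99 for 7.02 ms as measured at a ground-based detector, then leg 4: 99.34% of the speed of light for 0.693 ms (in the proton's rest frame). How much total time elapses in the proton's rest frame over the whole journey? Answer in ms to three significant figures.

Leg 1: 29.1 ms is already measured in the proton's rest frame.
Leg 2: γ = 32.15; τ_2 = 20.9/32.15 = 0.6501 ms.
Leg 3: γ = 62.99; τ_3 = 7.02/62.99 = 0.1114 ms.
Leg 4: 0.693 ms is already measured in the proton's rest frame.
Total: 29.10 + 0.6501 + 0.1114 + 0.6930 ms.

τ = 30.6 ms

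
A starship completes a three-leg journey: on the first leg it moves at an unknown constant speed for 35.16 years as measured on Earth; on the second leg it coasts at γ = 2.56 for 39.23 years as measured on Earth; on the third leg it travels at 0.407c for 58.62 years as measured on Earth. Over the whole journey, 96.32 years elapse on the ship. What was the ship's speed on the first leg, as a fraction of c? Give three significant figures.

Leg 1: speed unknown; τ_1 = 35.16/γ_1.
Leg 2: γ = 2.56; τ_2 = 39.23/2.560 = 15.32 years.
Leg 3: γ = 1/√(1 − 0.407²) = 1/√0.8344 = 1.095; τ_3 = 58.62/1.095 = 53.55 years.
Total proper time: τ_1 + 15.32 + 53.55 = 96.32, so τ_1 = 96.32 − 68.87 = 27.45 years.
γ_1 = 35.16/27.45 = 1.281; β = √(1 − 1/γ²) = √0.3905.

β = 0.625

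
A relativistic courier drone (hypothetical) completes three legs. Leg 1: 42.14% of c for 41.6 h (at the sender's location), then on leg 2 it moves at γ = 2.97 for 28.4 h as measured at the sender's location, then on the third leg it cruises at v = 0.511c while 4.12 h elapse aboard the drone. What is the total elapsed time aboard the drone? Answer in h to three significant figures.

τ = 51.4 h

Leg 1: β = 0.4214; γ = 1/√(1 − 0.4214²) = 1/√0.8224 = 1.103; τ_1 = 41.6/1.103 = 37.73 h.
Leg 2: γ = 2.97; τ_2 = 28.4/2.970 = 9.562 h.
Leg 3: 4.12 h is already measured aboard the drone.
Total: 37.73 + 9.562 + 4.120 h.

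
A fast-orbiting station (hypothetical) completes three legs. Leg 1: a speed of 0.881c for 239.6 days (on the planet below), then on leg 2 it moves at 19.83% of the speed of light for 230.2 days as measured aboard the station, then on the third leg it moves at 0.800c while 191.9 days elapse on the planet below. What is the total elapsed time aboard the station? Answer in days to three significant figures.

Leg 1: γ = 1/√(1 − 0.881²) = 1/√0.2238 = 2.114; τ_1 = 239.6/2.114 = 113.4 days.
Leg 2: 230.2 days is already measured aboard the station.
Leg 3: γ = 1/√(1 − 0.800²) = 5/3 ≈ 1.667; τ_3 = 191.9/1.667 = 115.1 days.
Total: 113.4 + 230.2 + 115.1 days.

τ = 459 days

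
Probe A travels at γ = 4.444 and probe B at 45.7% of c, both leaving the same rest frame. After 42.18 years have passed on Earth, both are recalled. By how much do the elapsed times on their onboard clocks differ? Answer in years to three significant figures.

|τ_A − τ_B| = 28.0 years

A: γ = 4.444; τ_A = 42.18/4.444 = 9.491 years.
B: β = 0.457; γ = 1/√(1 − 0.457²) = 1/√0.7912 = 1.124; τ_B = 42.18/1.124 = 37.52 years.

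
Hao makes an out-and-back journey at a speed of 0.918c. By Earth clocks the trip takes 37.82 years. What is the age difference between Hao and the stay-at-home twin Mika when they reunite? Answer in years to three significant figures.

γ = 1/√(1 − 0.918²) = 1/√0.1573 = 2.522
Hao's elapsed proper time: τ = 37.82/2.522 = 15.00 years.
Age gap = Δt − τ = 37.82 − 15.00 years.

Δt − τ = 22.8 years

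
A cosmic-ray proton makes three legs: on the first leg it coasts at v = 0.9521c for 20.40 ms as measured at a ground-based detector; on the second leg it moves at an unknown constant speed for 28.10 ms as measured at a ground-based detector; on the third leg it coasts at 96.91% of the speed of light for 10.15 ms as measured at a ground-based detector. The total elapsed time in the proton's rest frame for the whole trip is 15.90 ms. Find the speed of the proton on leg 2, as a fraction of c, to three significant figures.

β = 0.967

Leg 1: γ = 1/√(1 − 0.9521²) = 1/√0.09351 = 3.270; τ_1 = 20.40/3.270 = 6.238 ms.
Leg 2: speed unknown; τ_2 = 28.10/γ_2.
Leg 3: β = 0.9691; γ = 1/√(1 − 0.9691²) = 1/√0.06085 = 4.054; τ_3 = 10.15/4.054 = 2.504 ms.
Total proper time: 6.238 + τ_2 + 2.504 = 15.90, so τ_2 = 15.90 − 8.742 = 7.158 ms.
γ_2 = 28.10/7.158 = 3.926; β = √(1 − 1/γ²) = √0.9351.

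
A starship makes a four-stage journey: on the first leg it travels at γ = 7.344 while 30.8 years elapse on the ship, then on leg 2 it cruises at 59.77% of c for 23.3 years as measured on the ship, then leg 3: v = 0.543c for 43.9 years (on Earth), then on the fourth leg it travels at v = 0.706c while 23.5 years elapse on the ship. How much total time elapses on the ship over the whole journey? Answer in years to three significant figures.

Leg 1: 30.8 years is already measured on the ship.
Leg 2: 23.3 years is already measured on the ship.
Leg 3: γ = 1/√(1 − 0.543²) = 1/√0.7052 = 1.191; τ_3 = 43.9/1.191 = 36.86 years.
Leg 4: 23.5 years is already measured on the ship.
Total: 30.80 + 23.30 + 36.86 + 23.50 years.

τ = 114 years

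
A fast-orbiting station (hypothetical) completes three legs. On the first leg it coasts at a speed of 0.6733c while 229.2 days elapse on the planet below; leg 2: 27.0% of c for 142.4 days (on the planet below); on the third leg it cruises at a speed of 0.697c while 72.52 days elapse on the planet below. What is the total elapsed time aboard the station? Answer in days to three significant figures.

τ = 359 days

Leg 1: γ = 1/√(1 − 0.6733²) = 1/√0.5467 = 1.353; τ_1 = 229.2/1.353 = 169.5 days.
Leg 2: β = 0.270; γ = 1/√(1 − 0.270²) = 1/√0.9271 = 1.039; τ_2 = 142.4/1.039 = 137.1 days.
Leg 3: γ = 1/√(1 − 0.697²) = 1/√0.5142 = 1.395; τ_3 = 72.52/1.395 = 52.00 days.
Total: 169.5 + 137.1 + 52.00 days.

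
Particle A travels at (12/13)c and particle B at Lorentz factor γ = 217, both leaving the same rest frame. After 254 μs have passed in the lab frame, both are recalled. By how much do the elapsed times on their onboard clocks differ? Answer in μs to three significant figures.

|τ_A − τ_B| = 96.5 μs

A: γ = 1/√(1 − (12/13)²) = 13/5 = 2.600; τ_A = 254/2.600 = 97.69 μs.
B: γ = 217; τ_B = 254/217.0 = 1.171 μs.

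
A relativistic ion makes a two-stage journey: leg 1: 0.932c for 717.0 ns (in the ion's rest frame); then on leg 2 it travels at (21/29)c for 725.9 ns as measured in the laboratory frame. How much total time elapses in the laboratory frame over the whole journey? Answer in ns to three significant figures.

Δt = 2700 ns

Leg 1: γ = 1/√(1 − 0.932²) = 1/√0.1314 = 2.759; Δt_1 = 2.759 × 717.0 = 1978 ns.
Leg 2: 725.9 ns is already measured in the laboratory frame.
Total: 1978 + 725.9 ns.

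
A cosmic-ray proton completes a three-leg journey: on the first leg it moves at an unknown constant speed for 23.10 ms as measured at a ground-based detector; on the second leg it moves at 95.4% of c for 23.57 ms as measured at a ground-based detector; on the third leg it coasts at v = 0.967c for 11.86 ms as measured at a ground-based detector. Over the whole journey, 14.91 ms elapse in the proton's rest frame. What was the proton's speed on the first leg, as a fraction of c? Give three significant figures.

β = 0.978

Leg 1: speed unknown; τ_1 = 23.10/γ_1.
Leg 2: β = 0.954; γ = 1/√(1 − 0.954²) = 1/√0.08988 = 3.335; τ_2 = 23.57/3.335 = 7.066 ms.
Leg 3: γ = 1/√(1 − 0.967²) = 1/√0.06491 = 3.925; τ_3 = 11.86/3.925 = 3.022 ms.
Total proper time: τ_1 + 7.066 + 3.022 = 14.91, so τ_1 = 14.91 − 10.09 = 4.822 ms.
γ_1 = 23.10/4.822 = 4.791; β = √(1 − 1/γ²) = √0.9564.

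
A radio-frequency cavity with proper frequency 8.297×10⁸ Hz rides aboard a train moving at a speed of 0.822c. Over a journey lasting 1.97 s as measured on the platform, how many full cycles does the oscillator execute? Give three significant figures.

γ = 1/√(1 − 0.822²) = 1/√0.3243 = 1.756
The oscillator's own cycle count is N = f × τ where τ is the proper time on the train. τ = Δt/γ = 1.97/1.756 = 1.122 s = 1.122×10⁰ s.
N = 8.297×10⁸ × 1.122×10⁰ = 9.308×10⁸.

N = 9.31×10⁸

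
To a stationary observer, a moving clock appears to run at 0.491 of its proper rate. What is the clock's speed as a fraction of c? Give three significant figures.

Rate ratio = 1/γ, so γ = 1/0.491 = 2.037.
β = √(1 − 1/γ²) = √(1 − 0.491²) = √0.7589

β = 0.871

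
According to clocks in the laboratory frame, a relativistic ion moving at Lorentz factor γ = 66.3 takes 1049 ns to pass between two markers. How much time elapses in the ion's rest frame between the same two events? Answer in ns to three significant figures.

γ = 66.3
The interval measured in the laboratory frame is the dilated one; the clock in the ion's rest frame measures the proper time τ = Δt/γ = 1049/66.30 ns.

τ = 15.8 ns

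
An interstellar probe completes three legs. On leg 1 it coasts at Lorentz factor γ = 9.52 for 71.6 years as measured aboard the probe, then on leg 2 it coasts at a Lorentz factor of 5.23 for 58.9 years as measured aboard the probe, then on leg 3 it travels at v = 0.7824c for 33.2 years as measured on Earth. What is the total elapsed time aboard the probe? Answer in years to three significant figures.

τ = 151 years

Leg 1: 71.6 years is already measured aboard the probe.
Leg 2: 58.9 years is already measured aboard the probe.
Leg 3: γ = 1/√(1 − 0.7824²) = 1/√0.3879 = 1.606; τ_3 = 33.2/1.606 = 20.68 years.
Total: 71.60 + 58.90 + 20.68 years.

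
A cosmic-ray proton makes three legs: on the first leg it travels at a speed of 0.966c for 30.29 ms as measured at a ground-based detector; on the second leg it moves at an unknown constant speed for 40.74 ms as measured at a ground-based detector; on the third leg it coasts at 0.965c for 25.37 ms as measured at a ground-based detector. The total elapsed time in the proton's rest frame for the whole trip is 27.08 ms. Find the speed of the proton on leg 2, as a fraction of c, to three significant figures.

Leg 1: γ = 1/√(1 − 0.966²) = 1/√0.06684 = 3.868; τ_1 = 30.29/3.868 = 7.831 ms.
Leg 2: speed unknown; τ_2 = 40.74/γ_2.
Leg 3: γ = 1/√(1 − 0.965²) = 1/√0.06878 = 3.813; τ_3 = 25.37/3.813 = 6.653 ms.
Total proper time: 7.831 + τ_2 + 6.653 = 27.08, so τ_2 = 27.08 − 14.48 = 12.60 ms.
γ_2 = 40.74/12.60 = 3.234; β = √(1 − 1/γ²) = √0.9044.

β = 0.951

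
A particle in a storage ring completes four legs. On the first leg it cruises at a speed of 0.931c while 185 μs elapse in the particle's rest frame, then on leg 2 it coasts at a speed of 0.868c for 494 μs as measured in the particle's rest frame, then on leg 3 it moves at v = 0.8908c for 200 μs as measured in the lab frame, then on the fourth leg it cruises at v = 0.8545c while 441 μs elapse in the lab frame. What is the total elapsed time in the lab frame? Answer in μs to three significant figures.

Δt = 2140 μs

Leg 1: γ = 1/√(1 − 0.931²) = 1/√0.1332 = 2.740; Δt_1 = 2.740 × 185 = 506.8 μs.
Leg 2: γ = 1/√(1 − 0.868²) = 1/√0.2466 = 2.014; Δt_2 = 2.014 × 494 = 994.8 μs.
Leg 3: 200 μs is already measured in the lab frame.
Leg 4: 441 μs is already measured in the lab frame.
Total: 506.8 + 994.8 + 200.0 + 441.0 μs.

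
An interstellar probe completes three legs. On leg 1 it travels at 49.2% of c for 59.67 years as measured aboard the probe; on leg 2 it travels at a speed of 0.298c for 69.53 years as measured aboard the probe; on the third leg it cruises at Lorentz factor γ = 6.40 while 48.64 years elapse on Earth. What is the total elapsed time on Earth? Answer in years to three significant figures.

Leg 1: β = 0.492; γ = 1/√(1 − 0.492²) = 1/√0.7579 = 1.149; Δt_1 = 1.149 × 59.67 = 68.54 years.
Leg 2: γ = 1/√(1 − 0.298²) = 1/√0.9112 = 1.048; Δt_2 = 1.048 × 69.53 = 72.84 years.
Leg 3: 48.64 years is already measured on Earth.
Total: 68.54 + 72.84 + 48.64 years.

Δt = 190 years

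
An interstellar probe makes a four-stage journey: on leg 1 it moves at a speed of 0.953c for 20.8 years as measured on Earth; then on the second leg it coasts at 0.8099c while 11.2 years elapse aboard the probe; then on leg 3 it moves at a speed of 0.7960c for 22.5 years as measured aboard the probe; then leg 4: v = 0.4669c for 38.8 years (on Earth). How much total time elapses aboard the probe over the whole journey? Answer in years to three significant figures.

τ = 74.3 years

Leg 1: γ = 1/√(1 − 0.953²) = 1/√0.09179 = 3.301; τ_1 = 20.8/3.301 = 6.302 years.
Leg 2: 11.2 years is already measured aboard the probe.
Leg 3: 22.5 years is already measured aboard the probe.
Leg 4: γ = 1/√(1 − 0.4669²) = 1/√0.7820 = 1.131; τ_4 = 38.8/1.131 = 34.31 years.
Total: 6.302 + 11.20 + 22.50 + 34.31 years.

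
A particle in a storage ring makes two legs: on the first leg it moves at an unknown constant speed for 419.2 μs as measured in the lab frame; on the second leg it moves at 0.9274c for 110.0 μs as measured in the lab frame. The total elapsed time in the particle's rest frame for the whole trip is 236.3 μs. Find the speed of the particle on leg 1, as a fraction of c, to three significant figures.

Leg 1: speed unknown; τ_1 = 419.2/γ_1.
Leg 2: γ = 1/√(1 − 0.9274²) = 1/√0.1399 = 2.673; τ_2 = 110.0/2.673 = 41.15 μs.
Total proper time: τ_1 + 41.15 = 236.3, so τ_1 = 236.3 − 41.15 = 195.2 μs.
γ_1 = 419.2/195.2 = 2.148; β = √(1 − 1/γ²) = √0.7833.

β = 0.885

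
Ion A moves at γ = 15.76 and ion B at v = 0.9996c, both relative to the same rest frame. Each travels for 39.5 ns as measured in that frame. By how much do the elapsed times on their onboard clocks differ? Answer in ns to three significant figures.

A: γ = 15.76; τ_A = 39.5/15.76 = 2.506 ns.
B: γ = 1/√(1 − 0.9996²) = 1/√7.998×10⁻⁴ = 35.36; τ_B = 39.5/35.36 = 1.117 ns.

|τ_A − τ_B| = 1.39 ns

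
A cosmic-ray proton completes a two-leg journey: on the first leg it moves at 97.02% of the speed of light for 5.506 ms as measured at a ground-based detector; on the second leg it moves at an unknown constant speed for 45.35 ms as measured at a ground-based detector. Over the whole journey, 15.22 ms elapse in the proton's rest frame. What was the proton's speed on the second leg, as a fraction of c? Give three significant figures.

Leg 1: β = 0.9702; γ = 1/√(1 − 0.9702²) = 1/√0.05871 = 4.127; τ_1 = 5.506/4.127 = 1.334 ms.
Leg 2: speed unknown; τ_2 = 45.35/γ_2.
Total proper time: 1.334 + τ_2 = 15.22, so τ_2 = 15.22 − 1.334 = 13.89 ms.
γ_2 = 45.35/13.89 = 3.266; β = √(1 − 1/γ²) = √0.9062.

β = 0.952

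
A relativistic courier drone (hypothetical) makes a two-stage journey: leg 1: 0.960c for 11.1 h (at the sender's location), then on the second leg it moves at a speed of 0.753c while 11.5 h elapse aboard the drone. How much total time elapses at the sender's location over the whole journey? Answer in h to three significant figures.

Δt = 28.6 h

Leg 1: 11.1 h is already measured at the sender's location.
Leg 2: γ = 1/√(1 − 0.753²) = 1/√0.4330 = 1.520; Δt_2 = 1.520 × 11.5 = 17.48 h.
Total: 11.10 + 17.48 h.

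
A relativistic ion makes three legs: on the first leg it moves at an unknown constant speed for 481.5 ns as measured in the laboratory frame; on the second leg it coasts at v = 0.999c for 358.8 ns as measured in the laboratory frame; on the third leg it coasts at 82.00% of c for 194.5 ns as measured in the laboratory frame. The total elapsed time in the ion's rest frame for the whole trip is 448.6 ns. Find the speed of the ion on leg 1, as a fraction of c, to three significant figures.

Leg 1: speed unknown; τ_1 = 481.5/γ_1.
Leg 2: γ = 1/√(1 − 0.999²) = 1/√0.001999 = 22.37; τ_2 = 358.8/22.37 = 16.04 ns.
Leg 3: β = 0.8200; γ = 1/√(1 − 0.8200²) = 1/√0.3276 = 1.747; τ_3 = 194.5/1.747 = 111.3 ns.
Total proper time: τ_1 + 16.04 + 111.3 = 448.6, so τ_1 = 448.6 − 127.4 = 321.2 ns.
γ_1 = 481.5/321.2 = 1.499; β = √(1 − 1/γ²) = √0.5549.

β = 0.745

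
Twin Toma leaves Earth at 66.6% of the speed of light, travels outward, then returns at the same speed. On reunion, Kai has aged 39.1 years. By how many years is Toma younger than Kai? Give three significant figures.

Δt − τ = 9.93 years

β = 0.666; γ = 1/√(1 − 0.666²) = 1/√0.5564 = 1.341
Toma's elapsed proper time: τ = 39.1/1.341 = 29.17 years.
Age gap = Δt − τ = 39.1 − 29.17 years.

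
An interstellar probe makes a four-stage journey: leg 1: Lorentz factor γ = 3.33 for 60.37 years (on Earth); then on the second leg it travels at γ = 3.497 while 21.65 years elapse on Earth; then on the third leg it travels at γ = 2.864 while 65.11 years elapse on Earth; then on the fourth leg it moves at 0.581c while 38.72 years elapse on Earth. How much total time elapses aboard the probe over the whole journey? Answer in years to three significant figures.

τ = 78.6 years

Leg 1: γ = 3.33; τ_1 = 60.37/3.330 = 18.13 years.
Leg 2: γ = 3.497; τ_2 = 21.65/3.497 = 6.191 years.
Leg 3: γ = 2.864; τ_3 = 65.11/2.864 = 22.73 years.
Leg 4: γ = 1/√(1 − 0.581²) = 1/√0.6624 = 1.229; τ_4 = 38.72/1.229 = 31.51 years.
Total: 18.13 + 6.191 + 22.73 + 31.51 years.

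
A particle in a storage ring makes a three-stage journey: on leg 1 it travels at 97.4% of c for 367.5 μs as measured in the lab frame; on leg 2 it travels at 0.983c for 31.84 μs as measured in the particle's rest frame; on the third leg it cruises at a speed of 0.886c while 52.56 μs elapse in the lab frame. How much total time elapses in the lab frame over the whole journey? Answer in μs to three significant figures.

Leg 1: 367.5 μs is already measured in the lab frame.
Leg 2: γ = 1/√(1 − 0.983²) = 1/√0.03371 = 5.446; Δt_2 = 5.446 × 31.84 = 173.4 μs.
Leg 3: 52.56 μs is already measured in the lab frame.
Total: 367.5 + 173.4 + 52.56 μs.

Δt = 593 μs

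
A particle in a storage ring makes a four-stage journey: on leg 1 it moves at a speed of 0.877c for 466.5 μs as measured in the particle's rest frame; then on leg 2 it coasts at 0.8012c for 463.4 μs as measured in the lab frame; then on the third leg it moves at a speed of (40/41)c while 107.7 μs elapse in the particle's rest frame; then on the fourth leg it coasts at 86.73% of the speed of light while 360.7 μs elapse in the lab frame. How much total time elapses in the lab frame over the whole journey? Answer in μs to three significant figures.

Δt = 2290 μs

Leg 1: γ = 1/√(1 − 0.877²) = 1/√0.2309 = 2.081; Δt_1 = 2.081 × 466.5 = 970.9 μs.
Leg 2: 463.4 μs is already measured in the lab frame.
Leg 3: γ = 1/√(1 − (40/41)²) = 41/9 ≈ 4.556; Δt_3 = 4.556 × 107.7 = 490.6 μs.
Leg 4: 360.7 μs is already measured in the lab frame.
Total: 970.9 + 463.4 + 490.6 + 360.7 μs.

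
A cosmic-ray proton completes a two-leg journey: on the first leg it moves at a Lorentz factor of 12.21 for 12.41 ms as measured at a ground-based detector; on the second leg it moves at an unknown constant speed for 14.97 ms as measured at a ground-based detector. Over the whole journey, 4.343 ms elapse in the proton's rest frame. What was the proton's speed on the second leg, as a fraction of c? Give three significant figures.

β = 0.975

Leg 1: γ = 12.21; τ_1 = 12.41/12.21 = 1.016 ms.
Leg 2: speed unknown; τ_2 = 14.97/γ_2.
Total proper time: 1.016 + τ_2 = 4.343, so τ_2 = 4.343 − 1.016 = 3.327 ms.
γ_2 = 14.97/3.327 = 4.500; β = √(1 − 1/γ²) = √0.9506.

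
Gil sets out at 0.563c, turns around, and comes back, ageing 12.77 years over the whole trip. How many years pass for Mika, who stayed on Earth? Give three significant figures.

γ = 1/√(1 − 0.563²) = 1/√0.6830 = 1.210
Earth-frame duration is the dilated interval: Δt = γτ = 1.210 × 12.77 years.

Δt = 15.5 years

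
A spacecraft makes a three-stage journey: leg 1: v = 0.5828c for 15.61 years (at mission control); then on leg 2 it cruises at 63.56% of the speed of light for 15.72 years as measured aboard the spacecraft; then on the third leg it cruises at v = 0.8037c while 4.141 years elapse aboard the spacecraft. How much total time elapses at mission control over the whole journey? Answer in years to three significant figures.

Δt = 42.9 years

Leg 1: 15.61 years is already measured at mission control.
Leg 2: β = 0.6356; γ = 1/√(1 − 0.6356²) = 1/√0.5960 = 1.295; Δt_2 = 1.295 × 15.72 = 20.36 years.
Leg 3: γ = 1/√(1 − 0.8037²) = 1/√0.3541 = 1.681; Δt_3 = 1.681 × 4.141 = 6.959 years.
Total: 15.61 + 20.36 + 6.959 years.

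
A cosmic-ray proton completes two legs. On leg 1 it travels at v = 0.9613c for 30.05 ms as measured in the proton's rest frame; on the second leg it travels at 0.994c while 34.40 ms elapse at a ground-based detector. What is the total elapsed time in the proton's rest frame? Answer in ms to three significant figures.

τ = 33.8 ms

Leg 1: 30.05 ms is already measured in the proton's rest frame.
Leg 2: γ = 1/√(1 − 0.994²) = 1/√0.01196 = 9.142; τ_2 = 34.40/9.142 = 3.763 ms.
Total: 30.05 + 3.763 ms.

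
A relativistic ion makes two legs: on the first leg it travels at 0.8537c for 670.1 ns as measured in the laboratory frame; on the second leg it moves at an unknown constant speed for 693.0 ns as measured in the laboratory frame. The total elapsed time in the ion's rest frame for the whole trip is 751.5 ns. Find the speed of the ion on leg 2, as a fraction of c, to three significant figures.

β = 0.814

Leg 1: γ = 1/√(1 − 0.8537²) = 1/√0.2712 = 1.920; τ_1 = 670.1/1.920 = 349.0 ns.
Leg 2: speed unknown; τ_2 = 693.0/γ_2.
Total proper time: 349.0 + τ_2 = 751.5, so τ_2 = 751.5 − 349.0 = 402.5 ns.
γ_2 = 693.0/402.5 = 1.722; β = √(1 − 1/γ²) = √0.6626.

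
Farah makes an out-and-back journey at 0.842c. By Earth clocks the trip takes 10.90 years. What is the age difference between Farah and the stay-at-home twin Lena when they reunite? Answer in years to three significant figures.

γ = 1/√(1 − 0.842²) = 1/√0.2910 = 1.854
Farah's elapsed proper time: τ = 10.90/1.854 = 5.880 years.
Age gap = Δt − τ = 10.90 − 5.880 years.

Δt − τ = 5.02 years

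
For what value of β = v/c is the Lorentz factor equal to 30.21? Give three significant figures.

β = 0.999

β = √(1 − 1/γ²) = √(1 − 1/30.21²) = √(1 − 0.001096) = √0.9989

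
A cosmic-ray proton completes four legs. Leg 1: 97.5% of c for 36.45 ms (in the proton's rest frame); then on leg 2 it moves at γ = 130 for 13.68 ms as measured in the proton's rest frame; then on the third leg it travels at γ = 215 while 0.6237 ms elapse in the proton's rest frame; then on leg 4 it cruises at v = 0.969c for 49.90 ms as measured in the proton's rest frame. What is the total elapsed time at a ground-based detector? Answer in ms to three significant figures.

Δt = 2280 ms

Leg 1: β = 0.975; γ = 1/√(1 − 0.975²) = 1/√0.04938 = 4.500; Δt_1 = 4.500 × 36.45 = 164.0 ms.
Leg 2: γ = 130; Δt_2 = 130.0 × 13.68 = 1778 ms.
Leg 3: γ = 215; Δt_3 = 215.0 × 0.6237 = 134.1 ms.
Leg 4: γ = 1/√(1 − 0.969²) = 1/√0.06104 = 4.048; Δt_4 = 4.048 × 49.90 = 202.0 ms.
Total: 164.0 + 1778 + 134.1 + 202.0 ms.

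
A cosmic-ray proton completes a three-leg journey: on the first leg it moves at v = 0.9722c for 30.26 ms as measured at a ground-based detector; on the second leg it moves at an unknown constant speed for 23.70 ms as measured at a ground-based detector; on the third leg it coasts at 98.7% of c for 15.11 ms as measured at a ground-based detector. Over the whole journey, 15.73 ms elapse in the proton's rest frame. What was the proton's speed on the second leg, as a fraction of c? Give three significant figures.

Leg 1: γ = 1/√(1 − 0.9722²) = 1/√0.05483 = 4.271; τ_1 = 30.26/4.271 = 7.085 ms.
Leg 2: speed unknown; τ_2 = 23.70/γ_2.
Leg 3: β = 0.987; γ = 1/√(1 − 0.987²) = 1/√0.02583 = 6.222; τ_3 = 15.11/6.222 = 2.428 ms.
Total proper time: 7.085 + τ_2 + 2.428 = 15.73, so τ_2 = 15.73 − 9.514 = 6.216 ms.
γ_2 = 23.70/6.216 = 3.813; β = √(1 − 1/γ²) = √0.9312.

β = 0.965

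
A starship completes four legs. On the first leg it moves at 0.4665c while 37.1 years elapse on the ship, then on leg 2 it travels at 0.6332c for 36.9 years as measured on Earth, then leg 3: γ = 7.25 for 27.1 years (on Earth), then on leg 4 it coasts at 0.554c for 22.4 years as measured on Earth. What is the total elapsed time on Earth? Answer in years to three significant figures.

Leg 1: γ = 1/√(1 − 0.4665²) = 1/√0.7824 = 1.131; Δt_1 = 1.131 × 37.1 = 41.94 years.
Leg 2: 36.9 years is already measured on Earth.
Leg 3: 27.1 years is already measured on Earth.
Leg 4: 22.4 years is already measured on Earth.
Total: 41.94 + 36.90 + 27.10 + 22.40 years.

Δt = 128 years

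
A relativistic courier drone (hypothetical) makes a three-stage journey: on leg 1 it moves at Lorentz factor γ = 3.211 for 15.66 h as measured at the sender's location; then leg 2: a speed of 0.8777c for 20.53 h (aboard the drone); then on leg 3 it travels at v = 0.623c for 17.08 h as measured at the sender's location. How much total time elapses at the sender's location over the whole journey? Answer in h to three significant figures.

Leg 1: 15.66 h is already measured at the sender's location.
Leg 2: γ = 1/√(1 − 0.8777²) = 1/√0.2296 = 2.087; Δt_2 = 2.087 × 20.53 = 42.84 h.
Leg 3: 17.08 h is already measured at the sender's location.
Total: 15.66 + 42.84 + 17.08 h.

Δt = 75.6 h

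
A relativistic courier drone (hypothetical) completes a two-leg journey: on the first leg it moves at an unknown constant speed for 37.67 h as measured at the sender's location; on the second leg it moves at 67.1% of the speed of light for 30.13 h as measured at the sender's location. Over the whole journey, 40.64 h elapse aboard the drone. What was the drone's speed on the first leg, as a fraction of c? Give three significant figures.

Leg 1: speed unknown; τ_1 = 37.67/γ_1.
Leg 2: β = 0.671; γ = 1/√(1 − 0.671²) = 1/√0.5498 = 1.349; τ_2 = 30.13/1.349 = 22.34 h.
Total proper time: τ_1 + 22.34 = 40.64, so τ_1 = 40.64 − 22.34 = 18.30 h.
γ_1 = 37.67/18.30 = 2.058; β = √(1 − 1/γ²) = √0.7640.

β = 0.874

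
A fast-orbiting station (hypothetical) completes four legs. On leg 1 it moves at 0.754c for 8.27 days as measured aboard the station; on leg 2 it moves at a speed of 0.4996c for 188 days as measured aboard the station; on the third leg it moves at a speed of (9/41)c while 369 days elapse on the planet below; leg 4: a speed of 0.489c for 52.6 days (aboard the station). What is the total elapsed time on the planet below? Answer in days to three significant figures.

Leg 1: γ = 1/√(1 − 0.754²) = 1/√0.4315 = 1.522; Δt_1 = 1.522 × 8.27 = 12.59 days.
Leg 2: γ = 1/√(1 − 0.4996²) = 1/√0.7504 = 1.154; Δt_2 = 1.154 × 188 = 217.0 days.
Leg 3: 369 days is already measured on the planet below.
Leg 4: γ = 1/√(1 − 0.489²) = 1/√0.7609 = 1.146; Δt_4 = 1.146 × 52.6 = 60.30 days.
Total: 12.59 + 217.0 + 369.0 + 60.30 days.

Δt = 659 days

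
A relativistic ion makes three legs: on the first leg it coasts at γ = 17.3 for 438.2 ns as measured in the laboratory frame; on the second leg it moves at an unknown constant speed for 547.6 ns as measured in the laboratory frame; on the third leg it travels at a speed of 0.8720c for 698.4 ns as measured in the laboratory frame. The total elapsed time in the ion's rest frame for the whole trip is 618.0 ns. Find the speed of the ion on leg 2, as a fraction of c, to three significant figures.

Leg 1: γ = 17.3; τ_1 = 438.2/17.30 = 25.33 ns.
Leg 2: speed unknown; τ_2 = 547.6/γ_2.
Leg 3: γ = 1/√(1 − 0.8720²) = 1/√0.2396 = 2.043; τ_3 = 698.4/2.043 = 341.9 ns.
Total proper time: 25.33 + τ_2 + 341.9 = 618.0, so τ_2 = 618.0 − 367.2 = 250.8 ns.
γ_2 = 547.6/250.8 = 2.183; β = √(1 − 1/γ²) = √0.7902.

β = 0.889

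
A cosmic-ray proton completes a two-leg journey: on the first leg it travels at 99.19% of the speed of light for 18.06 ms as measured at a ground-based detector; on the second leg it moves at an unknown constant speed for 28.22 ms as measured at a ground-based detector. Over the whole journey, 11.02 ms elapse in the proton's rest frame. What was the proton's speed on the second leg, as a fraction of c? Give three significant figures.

Leg 1: β = 0.9919; γ = 1/√(1 − 0.9919²) = 1/√0.01613 = 7.873; τ_1 = 18.06/7.873 = 2.294 ms.
Leg 2: speed unknown; τ_2 = 28.22/γ_2.
Total proper time: 2.294 + τ_2 = 11.02, so τ_2 = 11.02 − 2.294 = 8.726 ms.
γ_2 = 28.22/8.726 = 3.234; β = √(1 − 1/γ²) = √0.9044.

β = 0.951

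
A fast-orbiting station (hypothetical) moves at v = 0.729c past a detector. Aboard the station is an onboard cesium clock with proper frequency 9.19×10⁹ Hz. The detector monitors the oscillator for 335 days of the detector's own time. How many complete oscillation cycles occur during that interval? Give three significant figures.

γ = 1/√(1 − 0.729²) = 1/√0.4686 = 1.461
During 335 days of lab time, the oscillator's proper time advances by τ = Δt/γ = 335/1.461 = 229.3 days = 1.981×10⁷ s.
N = f × τ = 9.19×10⁹ × 1.981×10⁷ = 1.821×10¹⁷.

N = 1.82×10¹⁷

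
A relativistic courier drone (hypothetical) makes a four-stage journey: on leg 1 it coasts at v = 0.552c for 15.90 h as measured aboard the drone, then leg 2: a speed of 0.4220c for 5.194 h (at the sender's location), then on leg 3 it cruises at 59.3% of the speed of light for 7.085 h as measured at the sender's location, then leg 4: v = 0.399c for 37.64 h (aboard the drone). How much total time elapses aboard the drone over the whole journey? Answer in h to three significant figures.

τ = 64.0 h

Leg 1: 15.90 h is already measured aboard the drone.
Leg 2: γ = 1/√(1 − 0.4220²) = 1/√0.8219 = 1.103; τ_2 = 5.194/1.103 = 4.709 h.
Leg 3: β = 0.593; γ = 1/√(1 − 0.593²) = 1/√0.6484 = 1.242; τ_3 = 7.085/1.242 = 5.705 h.
Leg 4: 37.64 h is already measured aboard the drone.
Total: 15.90 + 4.709 + 5.705 + 37.64 h.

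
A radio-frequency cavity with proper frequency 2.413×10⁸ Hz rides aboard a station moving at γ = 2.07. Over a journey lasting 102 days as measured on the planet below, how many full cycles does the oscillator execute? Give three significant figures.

N = 1.03×10¹⁵

γ = 2.07
The oscillator's own cycle count is N = f × τ where τ is the proper time aboard the station. τ = Δt/γ = 102/2.070 = 49.28 days = 4.257×10⁶ s.
N = 2.413×10⁸ × 4.257×10⁶ = 1.027×10¹⁵.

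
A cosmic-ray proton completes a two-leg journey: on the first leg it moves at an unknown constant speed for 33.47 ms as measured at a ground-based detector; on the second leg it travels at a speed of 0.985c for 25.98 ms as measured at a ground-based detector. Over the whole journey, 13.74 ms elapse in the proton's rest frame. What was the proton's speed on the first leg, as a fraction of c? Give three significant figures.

β = 0.961

Leg 1: speed unknown; τ_1 = 33.47/γ_1.
Leg 2: γ = 1/√(1 − 0.985²) = 1/√0.02977 = 5.795; τ_2 = 25.98/5.795 = 4.483 ms.
Total proper time: τ_1 + 4.483 = 13.74, so τ_1 = 13.74 − 4.483 = 9.257 ms.
γ_1 = 33.47/9.257 = 3.616; β = √(1 − 1/γ²) = √0.9235.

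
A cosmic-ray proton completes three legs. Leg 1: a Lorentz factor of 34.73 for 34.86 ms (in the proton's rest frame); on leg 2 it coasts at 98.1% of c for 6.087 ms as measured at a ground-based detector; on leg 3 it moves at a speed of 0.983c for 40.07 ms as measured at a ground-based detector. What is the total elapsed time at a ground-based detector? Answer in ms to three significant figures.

Δt = 1260 ms

Leg 1: γ = 34.73; Δt_1 = 34.73 × 34.86 = 1211 ms.
Leg 2: 6.087 ms is already measured at a ground-based detector.
Leg 3: 40.07 ms is already measured at a ground-based detector.
Total: 1211 + 6.087 + 40.07 ms.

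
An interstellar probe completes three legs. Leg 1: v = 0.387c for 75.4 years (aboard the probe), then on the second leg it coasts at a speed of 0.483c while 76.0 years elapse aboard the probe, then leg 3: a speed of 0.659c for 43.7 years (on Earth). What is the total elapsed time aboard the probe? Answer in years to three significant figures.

τ = 184 years

Leg 1: 75.4 years is already measured aboard the probe.
Leg 2: 76.0 years is already measured aboard the probe.
Leg 3: γ = 1/√(1 − 0.659²) = 1/√0.5657 = 1.330; τ_3 = 43.7/1.330 = 32.87 years.
Total: 75.40 + 76.00 + 32.87 years.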